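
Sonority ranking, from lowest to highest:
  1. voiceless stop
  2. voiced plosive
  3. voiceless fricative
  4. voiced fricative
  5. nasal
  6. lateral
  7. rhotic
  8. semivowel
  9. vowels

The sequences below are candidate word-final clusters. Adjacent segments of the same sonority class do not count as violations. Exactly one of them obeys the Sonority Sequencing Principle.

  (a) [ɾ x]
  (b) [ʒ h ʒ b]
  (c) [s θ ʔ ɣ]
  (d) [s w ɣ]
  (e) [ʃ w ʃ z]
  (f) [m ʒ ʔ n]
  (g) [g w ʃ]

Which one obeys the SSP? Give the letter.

(a) 7-3 → obeys
(b) 4-3-4-2 → violates
(c) 3-3-1-4 → violates
(d) 3-8-4 → violates
(e) 3-8-3-4 → violates
(f) 5-4-1-5 → violates
(g) 2-8-3 → violates

a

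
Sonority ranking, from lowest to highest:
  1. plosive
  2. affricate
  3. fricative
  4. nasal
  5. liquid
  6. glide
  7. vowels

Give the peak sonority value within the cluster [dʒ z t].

3

/dʒ/: affricate = 2.
/z/: fricative = 3.
/t/: plosive = 1.
The maximum is 3.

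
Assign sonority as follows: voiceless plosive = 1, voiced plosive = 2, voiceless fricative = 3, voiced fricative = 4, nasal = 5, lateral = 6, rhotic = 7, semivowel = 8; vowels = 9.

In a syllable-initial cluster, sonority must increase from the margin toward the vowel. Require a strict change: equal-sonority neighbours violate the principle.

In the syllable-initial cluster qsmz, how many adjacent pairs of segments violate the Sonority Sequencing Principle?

1

/q/: voiceless plosive = 1.
/s/: voiceless fricative = 3.
/m/: nasal = 5.
/z/: voiced fricative = 4.
/q/→/s/: 1→3 (rises) — ok.
/s/→/m/: 3→5 (rises) — ok.
/m/→/z/: 5→4 (does not rise) — violation.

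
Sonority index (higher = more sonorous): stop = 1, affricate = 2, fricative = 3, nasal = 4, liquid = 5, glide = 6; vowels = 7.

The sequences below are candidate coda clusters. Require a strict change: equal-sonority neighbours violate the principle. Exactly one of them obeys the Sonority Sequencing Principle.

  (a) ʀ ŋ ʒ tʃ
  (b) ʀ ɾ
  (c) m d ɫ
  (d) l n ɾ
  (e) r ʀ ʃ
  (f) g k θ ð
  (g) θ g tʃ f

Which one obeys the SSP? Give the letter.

a

(a) 5-4-3-2 → obeys
(b) 5-5 → violates
(c) 4-1-5 → violates
(d) 5-4-5 → violates
(e) 5-5-3 → violates
(f) 1-1-3-3 → violates
(g) 3-1-2-3 → violates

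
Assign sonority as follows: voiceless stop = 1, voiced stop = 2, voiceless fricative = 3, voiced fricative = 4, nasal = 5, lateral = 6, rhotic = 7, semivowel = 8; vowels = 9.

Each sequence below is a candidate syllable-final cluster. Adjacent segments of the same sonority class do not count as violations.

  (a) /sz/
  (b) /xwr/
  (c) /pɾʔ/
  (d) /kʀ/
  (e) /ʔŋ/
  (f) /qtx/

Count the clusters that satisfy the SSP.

(a) 3-4 → violates
(b) 3-8-7 → violates
(c) 1-7-1 → violates
(d) 1-7 → violates
(e) 1-5 → violates
(f) 1-1-3 → violates

0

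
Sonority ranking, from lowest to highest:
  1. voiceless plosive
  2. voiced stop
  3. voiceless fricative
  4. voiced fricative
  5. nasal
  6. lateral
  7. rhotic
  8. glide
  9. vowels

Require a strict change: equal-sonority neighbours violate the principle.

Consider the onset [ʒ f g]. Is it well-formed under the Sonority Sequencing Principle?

no

/ʒ/: voiced fricative = 4.
/f/: voiceless fricative = 3.
/g/: voiced stop = 2.
The profile is 4-3-2. Between /ʒ/ (4) and /f/ (3) sonority does not rise, so the cluster violates the SSP.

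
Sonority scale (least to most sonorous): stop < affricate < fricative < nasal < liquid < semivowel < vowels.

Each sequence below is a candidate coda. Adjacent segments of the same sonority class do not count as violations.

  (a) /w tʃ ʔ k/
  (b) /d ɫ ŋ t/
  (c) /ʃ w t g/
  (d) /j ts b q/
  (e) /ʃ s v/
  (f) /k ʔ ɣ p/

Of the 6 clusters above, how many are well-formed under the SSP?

3

(a) /w tʃ ʔ k/: profile 6-2-1-1 — obeys.
(b) /d ɫ ŋ t/: profile 1-5-4-1 — violates.
(c) /ʃ w t g/: profile 3-6-1-1 — violates.
(d) /j ts b q/: profile 6-2-1-1 — obeys.
(e) /ʃ s v/: profile 3-3-3 — obeys.
(f) /k ʔ ɣ p/: profile 1-1-3-1 — violates.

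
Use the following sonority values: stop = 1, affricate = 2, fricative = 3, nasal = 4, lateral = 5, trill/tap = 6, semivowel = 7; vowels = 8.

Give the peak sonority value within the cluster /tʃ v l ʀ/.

6

/tʃ/ is an affricate (sonority 2).
/v/ is a fricative (sonority 3).
/l/ is a lateral (sonority 5).
/ʀ/ is a trill/tap (sonority 6).
The maximum is 6.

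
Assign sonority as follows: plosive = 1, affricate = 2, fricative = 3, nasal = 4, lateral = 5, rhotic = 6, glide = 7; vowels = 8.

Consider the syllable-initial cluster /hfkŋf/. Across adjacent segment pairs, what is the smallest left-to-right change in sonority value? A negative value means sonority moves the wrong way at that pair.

-2

/h/ — fricative, sonority 3.
/f/ — fricative, sonority 3.
/k/ — plosive, sonority 1.
/ŋ/ — nasal, sonority 4.
/f/ — fricative, sonority 3.
/h/→/f/: change +0.
/f/→/k/: change -2.
/k/→/ŋ/: change +3.
/ŋ/→/f/: change -1.
Minimum = -2.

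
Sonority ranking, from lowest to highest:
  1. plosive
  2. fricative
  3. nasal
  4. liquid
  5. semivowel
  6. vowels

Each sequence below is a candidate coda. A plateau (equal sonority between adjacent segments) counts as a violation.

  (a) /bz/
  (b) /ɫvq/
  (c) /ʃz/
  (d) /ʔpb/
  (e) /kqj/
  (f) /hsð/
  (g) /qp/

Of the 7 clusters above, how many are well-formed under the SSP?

1

(a) 1-2 → violates
(b) 4-2-1 → obeys
(c) 2-2 → violates
(d) 1-1-1 → violates
(e) 1-1-5 → violates
(f) 2-2-2 → violates
(g) 1-1 → violates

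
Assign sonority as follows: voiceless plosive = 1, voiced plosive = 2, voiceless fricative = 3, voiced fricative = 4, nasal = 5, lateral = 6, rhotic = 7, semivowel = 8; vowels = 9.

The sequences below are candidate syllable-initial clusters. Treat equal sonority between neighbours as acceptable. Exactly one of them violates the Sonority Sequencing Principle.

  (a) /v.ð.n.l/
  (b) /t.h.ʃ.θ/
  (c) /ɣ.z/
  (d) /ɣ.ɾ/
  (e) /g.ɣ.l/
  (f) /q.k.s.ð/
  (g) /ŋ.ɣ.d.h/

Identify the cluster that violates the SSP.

(a) sonority 4-4-5-6: well-formed.
(b) sonority 1-3-3-3: well-formed.
(c) sonority 4-4: well-formed.
(d) sonority 4-7: well-formed.
(e) sonority 2-4-6: well-formed.
(f) sonority 1-1-3-4: well-formed.
(g) sonority 5-4-2-3: ill-formed.

g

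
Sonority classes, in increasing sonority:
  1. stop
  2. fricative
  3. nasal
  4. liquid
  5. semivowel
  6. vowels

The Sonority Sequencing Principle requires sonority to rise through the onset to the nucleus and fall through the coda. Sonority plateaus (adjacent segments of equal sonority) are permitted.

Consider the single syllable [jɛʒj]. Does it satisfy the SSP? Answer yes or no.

no

Onset: /j/ is a semivowel (sonority 5); then the nucleus /ɛ/ (sonority 6).
Onset profile 5-6 — rises to the nucleus.
Coda: /ʒ/ is a fricative (sonority 2), /j/ is a semivowel (sonority 5).
Coda profile 6-2-5 — does not fall throughout.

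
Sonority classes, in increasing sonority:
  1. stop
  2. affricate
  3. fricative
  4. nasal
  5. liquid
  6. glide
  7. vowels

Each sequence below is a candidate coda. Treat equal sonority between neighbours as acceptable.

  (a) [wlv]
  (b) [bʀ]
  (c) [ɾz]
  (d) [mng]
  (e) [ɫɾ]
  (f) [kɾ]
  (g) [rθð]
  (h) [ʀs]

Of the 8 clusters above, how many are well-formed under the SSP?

(a) sonority 6-5-3: well-formed.
(b) sonority 1-5: ill-formed.
(c) sonority 5-3: well-formed.
(d) sonority 4-4-1: well-formed.
(e) sonority 5-5: well-formed.
(f) sonority 1-5: ill-formed.
(g) sonority 5-3-3: well-formed.
(h) sonority 5-3: well-formed.

6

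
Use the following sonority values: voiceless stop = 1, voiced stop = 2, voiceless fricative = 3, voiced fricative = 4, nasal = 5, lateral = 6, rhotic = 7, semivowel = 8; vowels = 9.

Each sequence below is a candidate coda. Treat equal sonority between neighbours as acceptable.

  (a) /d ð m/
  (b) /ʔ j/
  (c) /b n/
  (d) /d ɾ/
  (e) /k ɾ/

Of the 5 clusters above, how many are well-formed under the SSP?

0

(a) 2-4-5 → violates
(b) 1-8 → violates
(c) 2-5 → violates
(d) 2-7 → violates
(e) 1-7 → violates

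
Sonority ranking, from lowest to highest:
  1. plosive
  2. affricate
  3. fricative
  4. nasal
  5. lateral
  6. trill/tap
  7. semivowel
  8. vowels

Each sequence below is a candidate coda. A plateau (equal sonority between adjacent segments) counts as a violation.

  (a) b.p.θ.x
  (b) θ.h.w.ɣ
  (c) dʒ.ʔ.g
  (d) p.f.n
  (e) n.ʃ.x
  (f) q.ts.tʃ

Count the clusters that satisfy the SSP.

0

(a) sonority 1-1-3-3: ill-formed.
(b) sonority 3-3-7-3: ill-formed.
(c) sonority 2-1-1: ill-formed.
(d) sonority 1-3-4: ill-formed.
(e) sonority 4-3-3: ill-formed.
(f) sonority 1-2-2: ill-formed.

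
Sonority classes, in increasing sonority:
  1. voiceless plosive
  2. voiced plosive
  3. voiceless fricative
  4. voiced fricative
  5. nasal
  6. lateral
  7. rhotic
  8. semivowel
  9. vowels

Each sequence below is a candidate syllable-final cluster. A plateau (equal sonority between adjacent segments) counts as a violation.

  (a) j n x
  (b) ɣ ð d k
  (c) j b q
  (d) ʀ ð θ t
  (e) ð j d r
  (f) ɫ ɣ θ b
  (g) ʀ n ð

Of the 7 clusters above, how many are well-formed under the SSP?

5

(a) sonority 8-5-3: well-formed.
(b) sonority 4-4-2-1: ill-formed.
(c) sonority 8-2-1: well-formed.
(d) sonority 7-4-3-1: well-formed.
(e) sonority 4-8-2-7: ill-formed.
(f) sonority 6-4-3-2: well-formed.
(g) sonority 7-5-4: well-formed.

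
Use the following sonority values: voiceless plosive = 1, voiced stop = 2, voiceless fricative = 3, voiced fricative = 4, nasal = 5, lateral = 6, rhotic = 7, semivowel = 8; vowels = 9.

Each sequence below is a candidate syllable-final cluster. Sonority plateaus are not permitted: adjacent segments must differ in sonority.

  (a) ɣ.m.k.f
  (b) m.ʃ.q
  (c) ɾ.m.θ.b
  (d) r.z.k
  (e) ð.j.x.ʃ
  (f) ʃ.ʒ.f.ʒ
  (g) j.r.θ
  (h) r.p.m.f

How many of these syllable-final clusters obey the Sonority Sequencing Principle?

4

(a) 4-5-1-3 → violates
(b) 5-3-1 → obeys
(c) 7-5-3-2 → obeys
(d) 7-4-1 → obeys
(e) 4-8-3-3 → violates
(f) 3-4-3-4 → violates
(g) 8-7-3 → obeys
(h) 7-1-5-3 → violates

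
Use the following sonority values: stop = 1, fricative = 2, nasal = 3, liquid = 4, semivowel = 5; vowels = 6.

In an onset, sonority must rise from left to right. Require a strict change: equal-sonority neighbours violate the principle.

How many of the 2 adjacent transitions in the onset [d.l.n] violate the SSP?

1

/d/ is a stop (sonority 1).
/l/ is a liquid (sonority 4).
/n/ is a nasal (sonority 3).
/d/→/l/: 1→4 (rises) — ok.
/l/→/n/: 4→3 (does not rise) — violation.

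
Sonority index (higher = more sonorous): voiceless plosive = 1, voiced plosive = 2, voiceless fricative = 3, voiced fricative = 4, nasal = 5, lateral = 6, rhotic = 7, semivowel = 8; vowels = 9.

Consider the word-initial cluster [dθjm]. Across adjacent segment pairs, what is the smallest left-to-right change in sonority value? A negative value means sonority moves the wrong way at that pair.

/d/ is a voiced plosive (sonority 2).
/θ/ is a voiceless fricative (sonority 3).
/j/ is a semivowel (sonority 8).
/m/ is a nasal (sonority 5).
/d/→/θ/: change +1.
/θ/→/j/: change +5.
/j/→/m/: change -3.
Minimum = -3.

-3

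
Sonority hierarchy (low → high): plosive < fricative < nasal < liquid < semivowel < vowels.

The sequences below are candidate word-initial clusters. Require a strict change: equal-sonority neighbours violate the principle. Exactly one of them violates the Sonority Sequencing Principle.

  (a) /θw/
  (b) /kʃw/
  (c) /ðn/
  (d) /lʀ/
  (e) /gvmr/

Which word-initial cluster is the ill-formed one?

(a) 2-5 → obeys
(b) 1-2-5 → obeys
(c) 2-3 → obeys
(d) 4-4 → violates
(e) 1-2-3-4 → obeys

d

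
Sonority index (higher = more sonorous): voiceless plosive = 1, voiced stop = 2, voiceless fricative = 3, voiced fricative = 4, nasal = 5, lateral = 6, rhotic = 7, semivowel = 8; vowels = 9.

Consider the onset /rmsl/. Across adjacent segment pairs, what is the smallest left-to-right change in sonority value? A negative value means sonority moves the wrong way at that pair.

-2

/r/ is a rhotic (sonority 7).
/m/ is a nasal (sonority 5).
/s/ is a voiceless fricative (sonority 3).
/l/ is a lateral (sonority 6).
/r/→/m/: change -2.
/m/→/s/: change -2.
/s/→/l/: change +3.
Minimum = -2.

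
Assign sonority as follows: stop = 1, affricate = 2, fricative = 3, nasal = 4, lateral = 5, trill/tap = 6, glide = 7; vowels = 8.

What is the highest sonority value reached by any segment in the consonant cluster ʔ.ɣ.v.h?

3

/ʔ/: stop = 1.
/ɣ/: fricative = 3.
/v/: fricative = 3.
/h/: fricative = 3.
The maximum is 3.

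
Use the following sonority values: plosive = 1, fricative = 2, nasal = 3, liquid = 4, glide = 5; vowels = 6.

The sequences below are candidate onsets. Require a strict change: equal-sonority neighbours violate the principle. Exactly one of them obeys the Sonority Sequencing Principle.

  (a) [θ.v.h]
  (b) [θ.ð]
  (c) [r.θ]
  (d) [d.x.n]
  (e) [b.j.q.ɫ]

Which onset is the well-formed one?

(a) sonority 2-2-2: ill-formed.
(b) sonority 2-2: ill-formed.
(c) sonority 4-2: ill-formed.
(d) sonority 1-2-3: well-formed.
(e) sonority 1-5-1-4: ill-formed.

d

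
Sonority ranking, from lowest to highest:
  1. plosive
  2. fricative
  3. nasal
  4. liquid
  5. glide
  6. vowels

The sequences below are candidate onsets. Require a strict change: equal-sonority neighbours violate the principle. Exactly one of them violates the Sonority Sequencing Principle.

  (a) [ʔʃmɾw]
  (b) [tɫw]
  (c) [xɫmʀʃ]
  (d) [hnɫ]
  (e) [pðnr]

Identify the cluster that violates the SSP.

c

(a) [ʔʃmɾw]: profile 1-2-3-4-5 — obeys.
(b) [tɫw]: profile 1-4-5 — obeys.
(c) [xɫmʀʃ]: profile 2-4-3-4-2 — violates.
(d) [hnɫ]: profile 2-3-4 — obeys.
(e) [pðnr]: profile 1-2-3-4 — obeys.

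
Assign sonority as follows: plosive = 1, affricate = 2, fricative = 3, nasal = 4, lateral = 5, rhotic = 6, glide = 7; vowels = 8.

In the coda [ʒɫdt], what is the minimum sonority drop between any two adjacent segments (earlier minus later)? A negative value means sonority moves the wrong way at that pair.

-2

/ʒ/: fricative = 3.
/ɫ/: lateral = 5.
/d/: plosive = 1.
/t/: plosive = 1.
/ʒ/→/ɫ/: change -2.
/ɫ/→/d/: change +4.
/d/→/t/: change +0.
Minimum = -2.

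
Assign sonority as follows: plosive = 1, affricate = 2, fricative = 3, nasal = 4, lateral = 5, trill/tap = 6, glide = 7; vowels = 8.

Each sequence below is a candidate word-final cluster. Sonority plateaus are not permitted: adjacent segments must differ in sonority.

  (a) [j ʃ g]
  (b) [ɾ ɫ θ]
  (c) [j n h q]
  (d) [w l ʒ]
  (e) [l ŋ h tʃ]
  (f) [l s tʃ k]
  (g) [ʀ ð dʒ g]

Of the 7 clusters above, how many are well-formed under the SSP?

7

(a) 7-3-1 → obeys
(b) 6-5-3 → obeys
(c) 7-4-3-1 → obeys
(d) 7-5-3 → obeys
(e) 5-4-3-2 → obeys
(f) 5-3-2-1 → obeys
(g) 6-3-2-1 → obeys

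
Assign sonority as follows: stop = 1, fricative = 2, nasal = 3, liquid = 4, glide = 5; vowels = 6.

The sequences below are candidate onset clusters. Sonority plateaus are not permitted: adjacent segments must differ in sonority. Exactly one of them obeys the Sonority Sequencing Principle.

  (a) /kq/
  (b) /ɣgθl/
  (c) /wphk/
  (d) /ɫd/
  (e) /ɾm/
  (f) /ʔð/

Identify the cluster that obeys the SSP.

f

(a) /kq/: profile 1-1 — violates.
(b) /ɣgθl/: profile 2-1-2-4 — violates.
(c) /wphk/: profile 5-1-2-1 — violates.
(d) /ɫd/: profile 4-1 — violates.
(e) /ɾm/: profile 4-3 — violates.
(f) /ʔð/: profile 1-2 — obeys.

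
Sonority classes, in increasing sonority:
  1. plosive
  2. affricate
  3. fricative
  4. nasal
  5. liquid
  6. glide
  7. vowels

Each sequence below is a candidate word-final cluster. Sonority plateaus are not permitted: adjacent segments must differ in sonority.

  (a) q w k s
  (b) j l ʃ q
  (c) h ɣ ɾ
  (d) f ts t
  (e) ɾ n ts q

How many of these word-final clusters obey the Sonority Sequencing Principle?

(a) 1-6-1-3 → violates
(b) 6-5-3-1 → obeys
(c) 3-3-5 → violates
(d) 3-2-1 → obeys
(e) 5-4-2-1 → obeys

3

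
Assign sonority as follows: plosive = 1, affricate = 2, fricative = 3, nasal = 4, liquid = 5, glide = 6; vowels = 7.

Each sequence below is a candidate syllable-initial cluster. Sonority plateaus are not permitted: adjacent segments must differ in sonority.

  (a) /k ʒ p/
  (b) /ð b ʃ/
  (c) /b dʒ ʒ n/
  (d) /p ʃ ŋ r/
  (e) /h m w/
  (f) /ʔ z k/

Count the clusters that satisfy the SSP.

3

(a) sonority 1-3-1: ill-formed.
(b) sonority 3-1-3: ill-formed.
(c) sonority 1-2-3-4: well-formed.
(d) sonority 1-3-4-5: well-formed.
(e) sonority 3-4-6: well-formed.
(f) sonority 1-3-1: ill-formed.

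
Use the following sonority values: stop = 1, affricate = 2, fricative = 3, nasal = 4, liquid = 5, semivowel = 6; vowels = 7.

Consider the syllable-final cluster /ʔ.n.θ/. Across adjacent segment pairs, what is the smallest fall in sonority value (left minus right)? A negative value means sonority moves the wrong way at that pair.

/ʔ/ — stop, sonority 1.
/n/ — nasal, sonority 4.
/θ/ — fricative, sonority 3.
/ʔ/→/n/: change -3.
/n/→/θ/: change +1.
Minimum = -3.

-3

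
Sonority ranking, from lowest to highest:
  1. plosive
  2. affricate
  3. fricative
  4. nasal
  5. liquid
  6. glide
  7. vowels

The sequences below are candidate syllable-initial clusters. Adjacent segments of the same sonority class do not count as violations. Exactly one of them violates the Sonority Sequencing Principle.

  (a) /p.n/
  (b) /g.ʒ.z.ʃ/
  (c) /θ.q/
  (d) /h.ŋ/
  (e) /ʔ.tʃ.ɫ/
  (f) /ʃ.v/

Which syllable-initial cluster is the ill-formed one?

c

(a) 1-4 → obeys
(b) 1-3-3-3 → obeys
(c) 3-1 → violates
(d) 3-4 → obeys
(e) 1-2-5 → obeys
(f) 3-3 → obeys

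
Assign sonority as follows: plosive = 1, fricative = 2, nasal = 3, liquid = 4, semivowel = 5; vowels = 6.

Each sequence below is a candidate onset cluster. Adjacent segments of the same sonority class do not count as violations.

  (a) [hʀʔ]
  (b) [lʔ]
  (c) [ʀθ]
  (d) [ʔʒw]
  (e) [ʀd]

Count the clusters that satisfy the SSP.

(a) sonority 2-4-1: ill-formed.
(b) sonority 4-1: ill-formed.
(c) sonority 4-2: ill-formed.
(d) sonority 1-2-5: well-formed.
(e) sonority 4-1: ill-formed.

1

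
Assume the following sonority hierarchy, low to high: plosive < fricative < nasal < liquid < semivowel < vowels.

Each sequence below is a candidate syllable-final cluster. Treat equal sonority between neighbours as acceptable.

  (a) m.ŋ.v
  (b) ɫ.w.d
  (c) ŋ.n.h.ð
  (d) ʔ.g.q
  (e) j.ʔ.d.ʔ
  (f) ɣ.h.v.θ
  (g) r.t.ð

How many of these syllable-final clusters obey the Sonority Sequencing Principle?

5

(a) sonority 3-3-2: well-formed.
(b) sonority 4-5-1: ill-formed.
(c) sonority 3-3-2-2: well-formed.
(d) sonority 1-1-1: well-formed.
(e) sonority 5-1-1-1: well-formed.
(f) sonority 2-2-2-2: well-formed.
(g) sonority 4-1-2: ill-formed.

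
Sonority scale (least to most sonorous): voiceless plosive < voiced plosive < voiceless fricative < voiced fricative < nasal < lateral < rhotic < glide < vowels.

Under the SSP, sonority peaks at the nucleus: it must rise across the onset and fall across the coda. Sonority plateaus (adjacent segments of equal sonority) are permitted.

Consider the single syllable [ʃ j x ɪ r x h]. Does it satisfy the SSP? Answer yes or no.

no

Onset: /ʃ/ is a voiceless fricative (sonority 3), /j/ is a glide (sonority 8), /x/ is a voiceless fricative (sonority 3); then the nucleus /ɪ/ (sonority 9).
Onset profile 3-8-3-9 — does not rise throughout.
Coda: /r/ is a rhotic (sonority 7), /x/ is a voiceless fricative (sonority 3), /h/ is a voiceless fricative (sonority 3).
Coda profile 9-7-3-3 — falls from the nucleus.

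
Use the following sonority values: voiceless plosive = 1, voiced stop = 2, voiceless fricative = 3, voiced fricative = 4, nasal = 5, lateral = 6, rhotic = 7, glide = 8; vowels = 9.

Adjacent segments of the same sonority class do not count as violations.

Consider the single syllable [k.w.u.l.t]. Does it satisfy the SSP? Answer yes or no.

yes

Onset: /k/ is a voiceless plosive (sonority 1), /w/ is a glide (sonority 8); then the nucleus /u/ (sonority 9).
Onset profile 1-8-9 — rises to the nucleus.
Coda: /l/ is a lateral (sonority 6), /t/ is a voiceless plosive (sonority 1).
Coda profile 9-6-1 — falls from the nucleus.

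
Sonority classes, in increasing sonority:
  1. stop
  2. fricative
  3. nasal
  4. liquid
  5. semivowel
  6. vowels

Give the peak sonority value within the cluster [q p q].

1

/q/ is a stop (sonority 1).
/p/ is a stop (sonority 1).
/q/ is a stop (sonority 1).
The maximum is 1.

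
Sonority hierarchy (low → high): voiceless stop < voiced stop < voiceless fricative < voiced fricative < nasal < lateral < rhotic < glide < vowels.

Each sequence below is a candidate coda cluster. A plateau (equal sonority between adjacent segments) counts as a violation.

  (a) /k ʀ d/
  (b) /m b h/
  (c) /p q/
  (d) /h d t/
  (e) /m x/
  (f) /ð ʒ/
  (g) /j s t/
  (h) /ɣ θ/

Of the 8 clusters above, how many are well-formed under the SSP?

(a) /k ʀ d/: profile 1-7-2 — violates.
(b) /m b h/: profile 5-2-3 — violates.
(c) /p q/: profile 1-1 — violates.
(d) /h d t/: profile 3-2-1 — obeys.
(e) /m x/: profile 5-3 — obeys.
(f) /ð ʒ/: profile 4-4 — violates.
(g) /j s t/: profile 8-3-1 — obeys.
(h) /ɣ θ/: profile 4-3 — obeys.

4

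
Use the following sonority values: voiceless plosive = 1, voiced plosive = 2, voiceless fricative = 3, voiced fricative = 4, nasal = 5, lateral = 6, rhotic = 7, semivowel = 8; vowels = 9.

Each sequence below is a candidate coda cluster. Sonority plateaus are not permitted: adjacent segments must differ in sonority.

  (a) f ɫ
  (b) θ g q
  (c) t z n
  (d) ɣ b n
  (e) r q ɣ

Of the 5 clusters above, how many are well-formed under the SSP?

(a) 3-6 → violates
(b) 3-2-1 → obeys
(c) 1-4-5 → violates
(d) 4-2-5 → violates
(e) 7-1-4 → violates

1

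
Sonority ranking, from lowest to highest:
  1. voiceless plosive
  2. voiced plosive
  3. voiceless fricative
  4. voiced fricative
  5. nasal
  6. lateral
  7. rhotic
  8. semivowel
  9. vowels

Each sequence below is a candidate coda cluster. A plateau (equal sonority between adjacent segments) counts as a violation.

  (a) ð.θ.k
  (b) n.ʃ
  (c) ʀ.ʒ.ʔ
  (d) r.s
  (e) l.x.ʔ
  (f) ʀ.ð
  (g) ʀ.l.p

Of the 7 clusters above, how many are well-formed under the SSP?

(a) ð.θ.k: profile 4-3-1 — obeys.
(b) n.ʃ: profile 5-3 — obeys.
(c) ʀ.ʒ.ʔ: profile 7-4-1 — obeys.
(d) r.s: profile 7-3 — obeys.
(e) l.x.ʔ: profile 6-3-1 — obeys.
(f) ʀ.ð: profile 7-4 — obeys.
(g) ʀ.l.p: profile 7-6-1 — obeys.

7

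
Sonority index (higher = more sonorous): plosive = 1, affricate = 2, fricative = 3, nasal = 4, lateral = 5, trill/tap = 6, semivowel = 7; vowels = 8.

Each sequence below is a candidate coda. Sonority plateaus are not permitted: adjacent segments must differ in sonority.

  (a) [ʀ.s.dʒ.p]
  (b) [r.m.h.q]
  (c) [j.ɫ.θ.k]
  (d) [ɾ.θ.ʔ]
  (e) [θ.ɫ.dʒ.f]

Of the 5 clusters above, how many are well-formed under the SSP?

4

(a) 6-3-2-1 → obeys
(b) 6-4-3-1 → obeys
(c) 7-5-3-1 → obeys
(d) 6-3-1 → obeys
(e) 3-5-2-3 → violates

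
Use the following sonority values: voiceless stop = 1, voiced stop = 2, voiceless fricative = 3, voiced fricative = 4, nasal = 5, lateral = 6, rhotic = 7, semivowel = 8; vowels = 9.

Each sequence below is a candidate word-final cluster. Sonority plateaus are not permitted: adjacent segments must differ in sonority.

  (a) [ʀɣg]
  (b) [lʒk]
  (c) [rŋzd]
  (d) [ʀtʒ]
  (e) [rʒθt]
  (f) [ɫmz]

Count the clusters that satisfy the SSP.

5

(a) 7-4-2 → obeys
(b) 6-4-1 → obeys
(c) 7-5-4-2 → obeys
(d) 7-1-4 → violates
(e) 7-4-3-1 → obeys
(f) 6-5-4 → obeys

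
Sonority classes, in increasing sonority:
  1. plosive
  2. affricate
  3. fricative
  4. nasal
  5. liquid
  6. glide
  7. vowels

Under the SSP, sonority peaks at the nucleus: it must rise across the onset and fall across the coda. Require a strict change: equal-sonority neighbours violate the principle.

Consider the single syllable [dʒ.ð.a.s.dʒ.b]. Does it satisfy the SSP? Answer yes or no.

Onset: /dʒ/ is an affricate (sonority 2), /ð/ is a fricative (sonority 3); then the nucleus /a/ (sonority 7).
Onset profile 2-3-7 — rises to the nucleus.
Coda: /s/ is a fricative (sonority 3), /dʒ/ is an affricate (sonority 2), /b/ is a plosive (sonority 1).
Coda profile 7-3-2-1 — falls from the nucleus.

yes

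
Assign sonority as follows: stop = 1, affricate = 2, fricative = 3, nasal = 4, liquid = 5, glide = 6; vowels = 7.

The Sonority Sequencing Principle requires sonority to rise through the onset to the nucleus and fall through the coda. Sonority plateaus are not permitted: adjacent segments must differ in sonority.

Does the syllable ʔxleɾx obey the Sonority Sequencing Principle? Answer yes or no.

yes

Onset: /ʔ/ is a stop (sonority 1), /x/ is a fricative (sonority 3), /l/ is a liquid (sonority 5); then the nucleus /e/ (sonority 7).
Onset profile 1-3-5-7 — rises to the nucleus.
Coda: /ɾ/ is a liquid (sonority 5), /x/ is a fricative (sonority 3).
Coda profile 7-5-3 — falls from the nucleus.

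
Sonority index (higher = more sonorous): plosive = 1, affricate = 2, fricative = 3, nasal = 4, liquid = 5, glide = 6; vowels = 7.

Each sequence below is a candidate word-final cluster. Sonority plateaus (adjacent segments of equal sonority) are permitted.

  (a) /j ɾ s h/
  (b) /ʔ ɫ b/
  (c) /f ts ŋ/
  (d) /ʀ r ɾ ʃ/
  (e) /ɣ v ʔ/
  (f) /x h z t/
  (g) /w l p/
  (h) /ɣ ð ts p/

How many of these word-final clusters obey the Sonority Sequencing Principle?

(a) sonority 6-5-3-3: well-formed.
(b) sonority 1-5-1: ill-formed.
(c) sonority 3-2-4: ill-formed.
(d) sonority 5-5-5-3: well-formed.
(e) sonority 3-3-1: well-formed.
(f) sonority 3-3-3-1: well-formed.
(g) sonority 6-5-1: well-formed.
(h) sonority 3-3-2-1: well-formed.

6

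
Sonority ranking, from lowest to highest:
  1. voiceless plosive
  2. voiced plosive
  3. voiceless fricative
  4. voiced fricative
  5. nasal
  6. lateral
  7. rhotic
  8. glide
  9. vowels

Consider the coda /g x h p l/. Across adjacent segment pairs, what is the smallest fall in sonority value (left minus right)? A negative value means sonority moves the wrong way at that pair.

-5

/g/ — voiced plosive, sonority 2.
/x/ — voiceless fricative, sonority 3.
/h/ — voiceless fricative, sonority 3.
/p/ — voiceless plosive, sonority 1.
/l/ — lateral, sonority 6.
/g/→/x/: change -1.
/x/→/h/: change +0.
/h/→/p/: change +2.
/p/→/l/: change -5.
Minimum = -5.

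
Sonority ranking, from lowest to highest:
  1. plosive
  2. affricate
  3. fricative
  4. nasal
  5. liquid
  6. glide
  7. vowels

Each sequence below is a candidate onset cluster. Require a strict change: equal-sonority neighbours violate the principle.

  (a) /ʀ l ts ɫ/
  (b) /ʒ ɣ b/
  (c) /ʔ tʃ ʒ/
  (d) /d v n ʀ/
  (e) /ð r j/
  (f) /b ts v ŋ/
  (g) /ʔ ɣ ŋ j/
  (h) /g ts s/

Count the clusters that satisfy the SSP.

(a) sonority 5-5-2-5: ill-formed.
(b) sonority 3-3-1: ill-formed.
(c) sonority 1-2-3: well-formed.
(d) sonority 1-3-4-5: well-formed.
(e) sonority 3-5-6: well-formed.
(f) sonority 1-2-3-4: well-formed.
(g) sonority 1-3-4-6: well-formed.
(h) sonority 1-2-3: well-formed.

6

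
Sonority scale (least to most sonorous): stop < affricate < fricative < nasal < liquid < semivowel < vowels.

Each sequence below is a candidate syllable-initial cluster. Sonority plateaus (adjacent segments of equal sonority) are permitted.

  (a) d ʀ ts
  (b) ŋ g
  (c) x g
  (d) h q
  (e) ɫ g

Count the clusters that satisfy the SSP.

0

(a) d ʀ ts: profile 1-5-2 — violates.
(b) ŋ g: profile 4-1 — violates.
(c) x g: profile 3-1 — violates.
(d) h q: profile 3-1 — violates.
(e) ɫ g: profile 5-1 — violates.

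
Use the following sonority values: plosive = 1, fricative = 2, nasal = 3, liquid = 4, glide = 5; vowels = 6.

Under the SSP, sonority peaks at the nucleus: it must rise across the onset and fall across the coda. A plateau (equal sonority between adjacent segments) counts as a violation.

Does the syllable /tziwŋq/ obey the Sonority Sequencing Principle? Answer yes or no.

yes

Onset: /t/ is a plosive (sonority 1), /z/ is a fricative (sonority 2); then the nucleus /i/ (sonority 6).
Onset profile 1-2-6 — rises to the nucleus.
Coda: /w/ is a glide (sonority 5), /ŋ/ is a nasal (sonority 3), /q/ is a plosive (sonority 1).
Coda profile 6-5-3-1 — falls from the nucleus.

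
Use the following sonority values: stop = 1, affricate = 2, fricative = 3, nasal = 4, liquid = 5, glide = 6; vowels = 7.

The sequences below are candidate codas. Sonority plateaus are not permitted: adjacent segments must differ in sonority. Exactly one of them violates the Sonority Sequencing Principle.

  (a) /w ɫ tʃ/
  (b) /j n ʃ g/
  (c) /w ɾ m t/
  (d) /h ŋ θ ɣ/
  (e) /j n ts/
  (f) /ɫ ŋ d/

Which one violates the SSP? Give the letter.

(a) /w ɫ tʃ/: profile 6-5-2 — obeys.
(b) /j n ʃ g/: profile 6-4-3-1 — obeys.
(c) /w ɾ m t/: profile 6-5-4-1 — obeys.
(d) /h ŋ θ ɣ/: profile 3-4-3-3 — violates.
(e) /j n ts/: profile 6-4-2 — obeys.
(f) /ɫ ŋ d/: profile 5-4-1 — obeys.

d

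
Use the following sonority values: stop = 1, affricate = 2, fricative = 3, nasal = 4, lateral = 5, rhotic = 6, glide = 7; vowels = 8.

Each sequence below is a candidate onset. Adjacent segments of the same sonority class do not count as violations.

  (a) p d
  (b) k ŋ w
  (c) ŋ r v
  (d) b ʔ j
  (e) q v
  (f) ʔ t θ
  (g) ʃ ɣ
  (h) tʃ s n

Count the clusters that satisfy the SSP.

7

(a) 1-1 → obeys
(b) 1-4-7 → obeys
(c) 4-6-3 → violates
(d) 1-1-7 → obeys
(e) 1-3 → obeys
(f) 1-1-3 → obeys
(g) 3-3 → obeys
(h) 2-3-4 → obeys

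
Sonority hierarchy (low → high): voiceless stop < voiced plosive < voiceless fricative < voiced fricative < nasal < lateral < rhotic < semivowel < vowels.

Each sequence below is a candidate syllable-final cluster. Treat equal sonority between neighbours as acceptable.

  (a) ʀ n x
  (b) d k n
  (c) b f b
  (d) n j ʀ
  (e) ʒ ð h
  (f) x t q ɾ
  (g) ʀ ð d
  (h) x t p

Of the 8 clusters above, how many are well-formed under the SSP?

4

(a) sonority 7-5-3: well-formed.
(b) sonority 2-1-5: ill-formed.
(c) sonority 2-3-2: ill-formed.
(d) sonority 5-8-7: ill-formed.
(e) sonority 4-4-3: well-formed.
(f) sonority 3-1-1-7: ill-formed.
(g) sonority 7-4-2: well-formed.
(h) sonority 3-1-1: well-formed.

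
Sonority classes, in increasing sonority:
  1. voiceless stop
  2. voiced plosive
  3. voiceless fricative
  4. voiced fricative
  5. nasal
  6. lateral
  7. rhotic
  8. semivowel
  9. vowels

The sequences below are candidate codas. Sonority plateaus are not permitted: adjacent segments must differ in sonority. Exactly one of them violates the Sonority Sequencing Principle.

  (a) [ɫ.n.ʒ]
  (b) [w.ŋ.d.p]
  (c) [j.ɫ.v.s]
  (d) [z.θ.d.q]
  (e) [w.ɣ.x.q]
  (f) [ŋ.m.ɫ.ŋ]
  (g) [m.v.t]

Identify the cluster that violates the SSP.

(a) 6-5-4 → obeys
(b) 8-5-2-1 → obeys
(c) 8-6-4-3 → obeys
(d) 4-3-2-1 → obeys
(e) 8-4-3-1 → obeys
(f) 5-5-6-5 → violates
(g) 5-4-1 → obeys

f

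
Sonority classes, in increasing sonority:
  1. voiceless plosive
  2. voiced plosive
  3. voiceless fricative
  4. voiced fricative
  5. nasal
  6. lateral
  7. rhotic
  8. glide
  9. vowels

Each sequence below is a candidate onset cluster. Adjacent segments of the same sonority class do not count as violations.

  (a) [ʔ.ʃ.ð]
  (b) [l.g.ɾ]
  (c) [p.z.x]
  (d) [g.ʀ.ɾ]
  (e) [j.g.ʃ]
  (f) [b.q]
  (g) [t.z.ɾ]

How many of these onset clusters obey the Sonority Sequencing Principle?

(a) [ʔ.ʃ.ð]: profile 1-3-4 — obeys.
(b) [l.g.ɾ]: profile 6-2-7 — violates.
(c) [p.z.x]: profile 1-4-3 — violates.
(d) [g.ʀ.ɾ]: profile 2-7-7 — obeys.
(e) [j.g.ʃ]: profile 8-2-3 — violates.
(f) [b.q]: profile 2-1 — violates.
(g) [t.z.ɾ]: profile 1-4-7 — obeys.

3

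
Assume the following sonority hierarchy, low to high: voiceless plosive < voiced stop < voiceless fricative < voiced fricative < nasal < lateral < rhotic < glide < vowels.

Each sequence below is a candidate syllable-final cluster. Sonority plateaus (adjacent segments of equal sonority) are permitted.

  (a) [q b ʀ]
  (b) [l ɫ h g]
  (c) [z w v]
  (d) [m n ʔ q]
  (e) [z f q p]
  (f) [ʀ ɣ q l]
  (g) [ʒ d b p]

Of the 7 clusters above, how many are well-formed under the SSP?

4

(a) 1-2-7 → violates
(b) 6-6-3-2 → obeys
(c) 4-8-4 → violates
(d) 5-5-1-1 → obeys
(e) 4-3-1-1 → obeys
(f) 7-4-1-6 → violates
(g) 4-2-2-1 → obeys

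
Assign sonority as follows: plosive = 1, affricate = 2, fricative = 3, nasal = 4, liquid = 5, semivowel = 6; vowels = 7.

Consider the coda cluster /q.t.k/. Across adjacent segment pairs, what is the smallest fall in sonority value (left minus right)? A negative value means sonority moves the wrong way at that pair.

0

/q/ is a plosive (sonority 1).
/t/ is a plosive (sonority 1).
/k/ is a plosive (sonority 1).
/q/→/t/: change +0.
/t/→/k/: change +0.
Minimum = 0.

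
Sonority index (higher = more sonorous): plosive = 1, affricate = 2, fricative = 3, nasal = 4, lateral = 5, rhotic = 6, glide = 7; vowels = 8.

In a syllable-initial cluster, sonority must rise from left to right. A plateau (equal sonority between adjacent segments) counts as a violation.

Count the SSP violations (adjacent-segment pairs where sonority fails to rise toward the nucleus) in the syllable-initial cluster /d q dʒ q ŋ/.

/d/ — plosive, sonority 1.
/q/ — plosive, sonority 1.
/dʒ/ — affricate, sonority 2.
/q/ — plosive, sonority 1.
/ŋ/ — nasal, sonority 4.
/d/→/q/: 1→1 (plateau) — violation.
/q/→/dʒ/: 1→2 (rises) — ok.
/dʒ/→/q/: 2→1 (does not rise) — violation.
/q/→/ŋ/: 1→4 (rises) — ok.

2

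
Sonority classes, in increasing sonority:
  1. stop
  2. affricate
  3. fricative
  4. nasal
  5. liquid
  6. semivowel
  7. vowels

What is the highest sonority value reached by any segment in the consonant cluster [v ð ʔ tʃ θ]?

3

/v/: fricative = 3.
/ð/: fricative = 3.
/ʔ/: stop = 1.
/tʃ/: affricate = 2.
/θ/: fricative = 3.
The maximum is 3.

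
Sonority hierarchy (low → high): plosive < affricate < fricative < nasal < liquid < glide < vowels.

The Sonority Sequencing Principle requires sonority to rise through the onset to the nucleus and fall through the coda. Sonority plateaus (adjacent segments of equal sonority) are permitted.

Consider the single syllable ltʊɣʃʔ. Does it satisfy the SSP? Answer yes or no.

Onset: /l/ is a liquid (sonority 5), /t/ is a plosive (sonority 1); then the nucleus /ʊ/ (sonority 7).
Onset profile 5-1-7 — does not rise throughout.
Coda: /ɣ/ is a fricative (sonority 3), /ʃ/ is a fricative (sonority 3), /ʔ/ is a plosive (sonority 1).
Coda profile 7-3-3-1 — falls from the nucleus.

no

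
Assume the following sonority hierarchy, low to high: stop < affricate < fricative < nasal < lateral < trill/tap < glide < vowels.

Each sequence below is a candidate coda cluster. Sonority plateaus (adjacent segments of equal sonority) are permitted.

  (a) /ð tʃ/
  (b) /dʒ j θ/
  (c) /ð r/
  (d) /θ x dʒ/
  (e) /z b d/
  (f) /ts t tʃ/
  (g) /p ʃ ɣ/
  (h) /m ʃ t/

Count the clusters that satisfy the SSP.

4

(a) /ð tʃ/: profile 3-2 — obeys.
(b) /dʒ j θ/: profile 2-7-3 — violates.
(c) /ð r/: profile 3-6 — violates.
(d) /θ x dʒ/: profile 3-3-2 — obeys.
(e) /z b d/: profile 3-1-1 — obeys.
(f) /ts t tʃ/: profile 2-1-2 — violates.
(g) /p ʃ ɣ/: profile 1-3-3 — violates.
(h) /m ʃ t/: profile 4-3-1 — obeys.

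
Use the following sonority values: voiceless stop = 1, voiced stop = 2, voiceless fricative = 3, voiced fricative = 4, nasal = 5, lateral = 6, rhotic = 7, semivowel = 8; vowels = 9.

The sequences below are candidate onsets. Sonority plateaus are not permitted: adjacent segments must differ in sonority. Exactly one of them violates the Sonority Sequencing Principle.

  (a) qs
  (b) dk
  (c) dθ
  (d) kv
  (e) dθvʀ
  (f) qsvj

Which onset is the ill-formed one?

(a) qs: profile 1-3 — obeys.
(b) dk: profile 2-1 — violates.
(c) dθ: profile 2-3 — obeys.
(d) kv: profile 1-4 — obeys.
(e) dθvʀ: profile 2-3-4-7 — obeys.
(f) qsvj: profile 1-3-4-8 — obeys.

b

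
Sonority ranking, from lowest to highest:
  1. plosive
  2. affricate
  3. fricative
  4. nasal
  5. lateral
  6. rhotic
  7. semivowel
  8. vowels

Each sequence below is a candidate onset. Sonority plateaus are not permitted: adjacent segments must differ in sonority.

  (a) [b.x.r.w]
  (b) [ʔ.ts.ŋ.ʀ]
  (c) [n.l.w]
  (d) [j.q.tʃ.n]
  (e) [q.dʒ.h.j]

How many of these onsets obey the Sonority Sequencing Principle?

(a) 1-3-6-7 → obeys
(b) 1-2-4-6 → obeys
(c) 4-5-7 → obeys
(d) 7-1-2-4 → violates
(e) 1-2-3-7 → obeys

4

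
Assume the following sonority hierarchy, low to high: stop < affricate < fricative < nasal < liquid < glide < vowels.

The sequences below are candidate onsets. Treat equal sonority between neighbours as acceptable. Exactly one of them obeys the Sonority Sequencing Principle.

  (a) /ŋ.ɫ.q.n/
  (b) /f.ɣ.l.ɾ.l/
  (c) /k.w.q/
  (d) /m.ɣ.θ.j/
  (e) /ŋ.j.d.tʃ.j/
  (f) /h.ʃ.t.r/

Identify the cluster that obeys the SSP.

(a) sonority 4-5-1-4: ill-formed.
(b) sonority 3-3-5-5-5: well-formed.
(c) sonority 1-6-1: ill-formed.
(d) sonority 4-3-3-6: ill-formed.
(e) sonority 4-6-1-2-6: ill-formed.
(f) sonority 3-3-1-5: ill-formed.

b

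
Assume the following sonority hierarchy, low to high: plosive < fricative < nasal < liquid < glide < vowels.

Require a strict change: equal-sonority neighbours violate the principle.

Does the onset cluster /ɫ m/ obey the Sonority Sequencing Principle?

/ɫ/: liquid = 4.
/m/: nasal = 3.
The profile is 4-3. Between /ɫ/ (4) and /m/ (3) sonority does not rise, so the cluster violates the SSP.

no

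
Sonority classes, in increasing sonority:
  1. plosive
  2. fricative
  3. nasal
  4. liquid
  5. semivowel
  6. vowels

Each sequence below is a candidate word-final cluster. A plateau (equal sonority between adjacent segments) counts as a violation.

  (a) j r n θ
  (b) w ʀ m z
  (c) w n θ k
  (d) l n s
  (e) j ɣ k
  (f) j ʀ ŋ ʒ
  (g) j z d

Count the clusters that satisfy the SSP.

7

(a) sonority 5-4-3-2: well-formed.
(b) sonority 5-4-3-2: well-formed.
(c) sonority 5-3-2-1: well-formed.
(d) sonority 4-3-2: well-formed.
(e) sonority 5-2-1: well-formed.
(f) sonority 5-4-3-2: well-formed.
(g) sonority 5-2-1: well-formed.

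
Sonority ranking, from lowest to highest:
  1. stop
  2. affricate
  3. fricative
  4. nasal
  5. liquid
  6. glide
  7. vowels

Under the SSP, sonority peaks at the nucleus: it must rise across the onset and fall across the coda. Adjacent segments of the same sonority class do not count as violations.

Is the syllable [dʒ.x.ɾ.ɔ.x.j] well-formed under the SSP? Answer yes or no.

Onset: /dʒ/ is an affricate (sonority 2), /x/ is a fricative (sonority 3), /ɾ/ is a liquid (sonority 5); then the nucleus /ɔ/ (sonority 7).
Onset profile 2-3-5-7 — rises to the nucleus.
Coda: /x/ is a fricative (sonority 3), /j/ is a glide (sonority 6).
Coda profile 7-3-6 — does not fall throughout.

no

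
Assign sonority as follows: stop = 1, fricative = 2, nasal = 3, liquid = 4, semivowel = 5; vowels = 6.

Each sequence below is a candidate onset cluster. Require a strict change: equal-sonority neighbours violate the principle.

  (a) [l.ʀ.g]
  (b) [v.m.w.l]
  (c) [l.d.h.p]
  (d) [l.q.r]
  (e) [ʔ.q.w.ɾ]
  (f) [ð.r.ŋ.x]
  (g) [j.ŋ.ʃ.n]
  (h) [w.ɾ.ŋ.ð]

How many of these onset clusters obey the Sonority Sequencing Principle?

(a) sonority 4-4-1: ill-formed.
(b) sonority 2-3-5-4: ill-formed.
(c) sonority 4-1-2-1: ill-formed.
(d) sonority 4-1-4: ill-formed.
(e) sonority 1-1-5-4: ill-formed.
(f) sonority 2-4-3-2: ill-formed.
(g) sonority 5-3-2-3: ill-formed.
(h) sonority 5-4-3-2: ill-formed.

0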